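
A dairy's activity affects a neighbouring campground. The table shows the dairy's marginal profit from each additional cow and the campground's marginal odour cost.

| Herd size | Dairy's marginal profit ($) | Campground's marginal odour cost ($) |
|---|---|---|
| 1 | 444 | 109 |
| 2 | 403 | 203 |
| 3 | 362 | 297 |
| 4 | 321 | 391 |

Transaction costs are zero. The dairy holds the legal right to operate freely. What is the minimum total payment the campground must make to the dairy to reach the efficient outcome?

Left alone the dairy would choose level 4 (marginal profit stays positive).
Efficient level: k* = 3 (marginal profit ≥ marginal odour cost through 3).
The campground must at least cover the dairy's forgone profit from cutting 4→3: 321 = 321.

$321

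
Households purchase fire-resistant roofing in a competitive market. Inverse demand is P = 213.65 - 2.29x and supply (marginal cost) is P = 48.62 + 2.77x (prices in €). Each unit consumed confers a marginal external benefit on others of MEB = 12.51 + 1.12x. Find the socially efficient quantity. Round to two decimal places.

Social marginal benefit = demand + MEB = 226.16 - 1.17x.
Set SMB = MC: 226.16 - 1.17x = 48.62 + 2.77x → x* = 45.0609.

x* = 45.06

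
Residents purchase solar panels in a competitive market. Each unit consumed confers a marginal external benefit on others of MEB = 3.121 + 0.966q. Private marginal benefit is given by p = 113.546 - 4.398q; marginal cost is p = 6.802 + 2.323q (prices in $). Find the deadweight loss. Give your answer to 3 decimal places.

DWL = $29.617

Market equilibrium (private): 6.802 + 2.323q = 113.546 - 4.398q → q_m = 15.8822.
Social marginal benefit = demand + MEB = 116.667 - 3.432q.
Set SMB = MC: 116.667 - 3.432q = 6.802 + 2.323q → q* = 19.0904.
Height of the DWL triangle at q_m is SMB(q_m) − MC(q_m) = MEB(q_m) = 18.4632.
DWL = ½ × 3.2082 × 18.4632 = 29.6168.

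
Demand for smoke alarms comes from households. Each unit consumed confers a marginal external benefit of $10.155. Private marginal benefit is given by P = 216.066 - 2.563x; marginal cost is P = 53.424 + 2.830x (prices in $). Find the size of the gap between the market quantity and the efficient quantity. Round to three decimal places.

1.883 units

Market equilibrium (private): 53.424 + 2.830x = 216.066 - 2.563x → x_m = 30.1580.
Social marginal benefit = demand + MEB = 226.221 - 2.563x.
Set SMB = MC: 226.221 - 2.563x = 53.424 + 2.830x → x* = 32.0410.
Gap = |30.1580 − 32.0410| = 1.8830.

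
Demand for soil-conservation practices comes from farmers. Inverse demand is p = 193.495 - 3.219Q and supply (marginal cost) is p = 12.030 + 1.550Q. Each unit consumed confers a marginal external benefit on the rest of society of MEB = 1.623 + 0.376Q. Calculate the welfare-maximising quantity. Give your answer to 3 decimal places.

Q* = 41.677

Social marginal benefit = demand + MEB = 195.118 - 2.843Q.
Set SMB = MC: 195.118 - 2.843Q = 12.030 + 1.550Q → Q* = 41.6772.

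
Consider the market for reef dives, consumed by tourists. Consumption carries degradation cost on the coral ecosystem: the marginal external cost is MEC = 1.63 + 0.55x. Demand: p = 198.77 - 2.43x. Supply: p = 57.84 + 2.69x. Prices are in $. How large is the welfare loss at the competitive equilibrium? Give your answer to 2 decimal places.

DWL = $24.80

Market equilibrium (private): 57.84 + 2.69x = 198.77 - 2.43x → x_m = 27.5254.
Social marginal benefit = demand − MEC = 197.14 - 2.98x.
Set SMB = MC: 197.14 - 2.98x = 57.84 + 2.69x → x* = 24.5679.
Between x* and x_m the wedge MC − SMB runs linearly from 0 to MEC(x_m), so the loss is a triangle.
DWL = ½ × 2.9575 × 16.7690 = 24.7972.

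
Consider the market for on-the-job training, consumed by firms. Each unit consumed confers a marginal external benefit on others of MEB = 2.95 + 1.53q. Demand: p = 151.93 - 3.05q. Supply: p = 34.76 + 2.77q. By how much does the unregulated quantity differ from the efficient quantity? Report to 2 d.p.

7.87 units

Market equilibrium (private): 34.76 + 2.77q = 151.93 - 3.05q → q_m = 20.1323.
Social marginal benefit = demand + MEB = 154.88 - 1.52q.
Set SMB = MC: 154.88 - 1.52q = 34.76 + 2.77q → q* = 28.0000.
Gap = |20.1323 − 28.0000| = 7.8677.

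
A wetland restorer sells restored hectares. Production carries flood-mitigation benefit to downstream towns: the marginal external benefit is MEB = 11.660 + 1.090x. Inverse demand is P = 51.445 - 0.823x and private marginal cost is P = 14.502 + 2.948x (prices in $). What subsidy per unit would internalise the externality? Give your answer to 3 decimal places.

Social marginal cost = private MC − MEB = 2.842 + 1.858x.
Set SMC = demand: 2.842 + 1.858x = 51.445 - 0.823x → x* = 18.1287.
The Pigouvian subsidy equals MEB at x*: 11.660 + 1.090×18.1287 = 31.4203.

subsidy = $31.420 per unit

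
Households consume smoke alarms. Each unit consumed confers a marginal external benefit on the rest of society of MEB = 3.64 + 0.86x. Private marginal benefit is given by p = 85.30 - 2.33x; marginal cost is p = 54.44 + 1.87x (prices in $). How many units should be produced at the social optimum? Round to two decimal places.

x* = 10.33

Social marginal benefit = demand + MEB = 88.94 - 1.47x.
Set SMB = MC: 88.94 - 1.47x = 54.44 + 1.87x → x* = 10.3293.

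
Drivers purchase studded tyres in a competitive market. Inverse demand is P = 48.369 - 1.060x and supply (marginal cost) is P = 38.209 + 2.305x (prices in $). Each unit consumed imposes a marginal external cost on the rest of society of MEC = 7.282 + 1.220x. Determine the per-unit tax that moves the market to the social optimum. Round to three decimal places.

tax = $8.048 per unit

Social marginal benefit = demand − MEC = 41.087 - 2.280x.
Set SMB = MC: 41.087 - 2.280x = 38.209 + 2.305x → x* = 0.6277.
The Pigouvian tax equals MEC at x*: 7.282 + 1.220×0.6277 = 8.0478.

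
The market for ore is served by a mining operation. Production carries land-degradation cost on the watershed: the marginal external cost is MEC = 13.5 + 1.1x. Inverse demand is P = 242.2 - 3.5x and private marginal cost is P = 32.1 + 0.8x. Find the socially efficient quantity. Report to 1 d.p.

x* = 36.4

Social marginal cost = private MC + MEC = 45.6 + 1.9x.
Set SMC = demand: 45.6 + 1.9x = 242.2 - 3.5x → x* = 36.4074.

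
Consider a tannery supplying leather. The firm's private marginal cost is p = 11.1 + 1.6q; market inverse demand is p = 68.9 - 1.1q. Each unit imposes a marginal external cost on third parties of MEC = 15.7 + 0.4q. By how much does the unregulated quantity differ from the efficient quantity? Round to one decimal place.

7.8 units

Market equilibrium (private): 11.1 + 1.6q = 68.9 - 1.1q → q_m = 21.4074.
Social marginal cost = private MC + MEC = 26.8 + 2.0q.
Set SMC = demand: 26.8 + 2.0q = 68.9 - 1.1q → q* = 13.5806.
Gap = |21.4074 − 13.5806| = 7.8268.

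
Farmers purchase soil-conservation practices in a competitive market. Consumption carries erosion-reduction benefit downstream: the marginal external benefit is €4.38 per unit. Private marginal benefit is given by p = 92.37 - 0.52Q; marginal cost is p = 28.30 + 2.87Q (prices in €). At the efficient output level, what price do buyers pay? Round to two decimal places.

Social marginal benefit = demand + MEB = 96.75 - 0.52Q.
Set SMB = MC: 96.75 - 0.52Q = 28.30 + 2.87Q → Q* = 20.1917.
Consumer price on the demand curve at Q*: 92.37 − 0.52×20.1917 = 81.8703.

P = €81.87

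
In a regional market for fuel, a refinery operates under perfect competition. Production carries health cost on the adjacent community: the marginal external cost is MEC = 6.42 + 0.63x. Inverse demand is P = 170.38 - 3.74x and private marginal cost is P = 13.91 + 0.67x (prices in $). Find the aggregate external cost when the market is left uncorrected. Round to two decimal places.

$624.33

Market equilibrium (private): 13.91 + 0.67x = 170.38 - 3.74x → x_m = 35.4807.
Total external cost = ∫₀^{x_m} (6.42 + 0.63x) dx = 6.42×35.4807 + ½×0.63×35.4807² = 624.3333.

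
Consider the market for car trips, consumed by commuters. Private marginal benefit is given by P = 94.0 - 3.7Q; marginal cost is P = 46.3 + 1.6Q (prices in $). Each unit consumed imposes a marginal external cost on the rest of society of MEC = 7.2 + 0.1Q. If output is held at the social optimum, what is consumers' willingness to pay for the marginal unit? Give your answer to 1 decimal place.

P = $66.3

Social marginal benefit = demand − MEC = 86.8 - 3.8Q.
Set SMB = MC: 86.8 - 3.8Q = 46.3 + 1.6Q → Q* = 7.5000.
Consumer price on the demand curve at Q*: 94.0 − 3.7×7.5000 = 66.2500.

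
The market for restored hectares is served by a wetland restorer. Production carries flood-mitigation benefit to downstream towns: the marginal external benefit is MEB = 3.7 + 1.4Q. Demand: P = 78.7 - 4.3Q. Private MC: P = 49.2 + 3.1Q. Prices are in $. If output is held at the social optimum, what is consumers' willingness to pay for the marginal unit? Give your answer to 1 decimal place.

P = $54.9

Social marginal cost = private MC − MEB = 45.5 + 1.7Q.
Set SMC = demand: 45.5 + 1.7Q = 78.7 - 4.3Q → Q* = 5.5333.
Consumer price on the demand curve at Q*: 78.7 − 4.3×5.5333 = 54.9068.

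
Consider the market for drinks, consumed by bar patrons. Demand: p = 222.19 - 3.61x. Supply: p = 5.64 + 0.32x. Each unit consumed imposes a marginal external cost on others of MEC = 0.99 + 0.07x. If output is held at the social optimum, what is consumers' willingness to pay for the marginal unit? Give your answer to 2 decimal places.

P = 27.65

Social marginal benefit = demand − MEC = 221.20 - 3.68x.
Set SMB = MC: 221.20 - 3.68x = 5.64 + 0.32x → x* = 53.8900.
Consumer price on the demand curve at x*: 222.19 − 3.61×53.8900 = 27.6471.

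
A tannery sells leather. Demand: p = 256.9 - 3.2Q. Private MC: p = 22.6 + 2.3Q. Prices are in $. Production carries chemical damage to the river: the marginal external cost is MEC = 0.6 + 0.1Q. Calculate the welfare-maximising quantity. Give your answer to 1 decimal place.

Q* = 41.7

Social marginal cost = private MC + MEC = 23.2 + 2.4Q.
Set SMC = demand: 23.2 + 2.4Q = 256.9 - 3.2Q → Q* = 41.7321.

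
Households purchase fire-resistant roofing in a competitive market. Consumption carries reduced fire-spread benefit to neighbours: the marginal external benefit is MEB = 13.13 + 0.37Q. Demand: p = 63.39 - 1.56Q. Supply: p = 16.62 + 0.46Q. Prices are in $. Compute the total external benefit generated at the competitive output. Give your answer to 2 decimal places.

Market equilibrium (private): 16.62 + 0.46Q = 63.39 - 1.56Q → Q_m = 23.1535.
Total external benefit = ∫₀^{Q_m} (13.13 + 0.37Q) dQ = 13.13×23.1535 + ½×0.37×23.1535² = 403.1811.

$403.18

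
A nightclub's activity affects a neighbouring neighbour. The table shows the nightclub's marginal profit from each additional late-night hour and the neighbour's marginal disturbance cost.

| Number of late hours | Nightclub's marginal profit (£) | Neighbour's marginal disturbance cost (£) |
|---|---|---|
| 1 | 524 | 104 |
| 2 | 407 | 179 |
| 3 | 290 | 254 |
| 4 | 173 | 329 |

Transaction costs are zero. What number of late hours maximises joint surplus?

3

Bargaining reaches the level where marginal profit last exceeds marginal disturbance cost.
That holds through level 3 (290 ≥ 254) but not at 4 (173 < 329).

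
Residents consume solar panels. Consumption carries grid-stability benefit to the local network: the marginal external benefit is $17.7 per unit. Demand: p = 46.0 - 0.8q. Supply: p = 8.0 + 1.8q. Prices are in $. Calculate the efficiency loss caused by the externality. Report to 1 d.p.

DWL = $60.2

Market equilibrium (private): 8.0 + 1.8q = 46.0 - 0.8q → q_m = 14.6154.
Social marginal benefit = demand + MEB = 63.7 - 0.8q.
Set SMB = MC: 63.7 - 0.8q = 8.0 + 1.8q → q* = 21.4231.
Between q* and q_m the wedge SMB − MC runs linearly from 0 to MEB(q_m), so the loss is a triangle.
DWL = ½ × 6.8077 × 17.7000 = 60.2481.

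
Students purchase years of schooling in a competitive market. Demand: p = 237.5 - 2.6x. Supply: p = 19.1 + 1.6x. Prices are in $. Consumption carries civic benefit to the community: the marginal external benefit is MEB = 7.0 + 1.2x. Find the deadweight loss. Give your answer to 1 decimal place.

Market equilibrium (private): 19.1 + 1.6x = 237.5 - 2.6x → x_m = 52.0000.
Social marginal benefit = demand + MEB = 244.5 - 1.4x.
Set SMB = MC: 244.5 - 1.4x = 19.1 + 1.6x → x* = 75.1333.
Between x* and x_m the wedge SMB − MC runs linearly from 0 to MEB(x_m), so the loss is a triangle.
DWL = ½ × 23.1333 × 69.4000 = 802.7255.

DWL = $802.7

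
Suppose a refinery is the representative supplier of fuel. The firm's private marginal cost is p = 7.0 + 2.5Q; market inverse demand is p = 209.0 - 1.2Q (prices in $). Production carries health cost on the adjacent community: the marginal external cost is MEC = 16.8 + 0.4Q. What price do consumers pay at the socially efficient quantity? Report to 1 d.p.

P = $154.8

Social marginal cost = private MC + MEC = 23.8 + 2.9Q.
Set SMC = demand: 23.8 + 2.9Q = 209.0 - 1.2Q → Q* = 45.1707.
Consumer price on the demand curve at Q*: 209.0 − 1.2×45.1707 = 154.7952.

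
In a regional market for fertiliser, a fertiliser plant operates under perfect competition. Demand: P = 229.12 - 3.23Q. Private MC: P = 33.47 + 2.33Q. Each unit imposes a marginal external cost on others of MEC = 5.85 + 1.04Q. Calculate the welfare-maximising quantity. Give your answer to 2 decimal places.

Q* = 28.76

Social marginal cost = private MC + MEC = 39.32 + 3.37Q.
Set SMC = demand: 39.32 + 3.37Q = 229.12 - 3.23Q → Q* = 28.7576.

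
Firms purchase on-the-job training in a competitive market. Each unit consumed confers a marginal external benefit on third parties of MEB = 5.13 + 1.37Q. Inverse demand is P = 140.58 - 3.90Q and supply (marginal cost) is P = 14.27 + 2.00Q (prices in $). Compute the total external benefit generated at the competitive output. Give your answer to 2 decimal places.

Market equilibrium (private): 14.27 + 2.00Q = 140.58 - 3.90Q → Q_m = 21.4085.
Total external benefit = ∫₀^{Q_m} (5.13 + 1.37Q) dQ = 5.13×21.4085 + ½×1.37×21.4085² = 423.7775.

$423.78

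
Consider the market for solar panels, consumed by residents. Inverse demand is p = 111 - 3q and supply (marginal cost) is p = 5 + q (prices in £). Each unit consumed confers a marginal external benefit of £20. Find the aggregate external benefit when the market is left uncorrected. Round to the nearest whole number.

Market equilibrium (private): 5 + q = 111 - 3q → q_m = 26.5000.
Total external benefit = MEB × q_m = 20 × 26.5000 = 530.0000.

£530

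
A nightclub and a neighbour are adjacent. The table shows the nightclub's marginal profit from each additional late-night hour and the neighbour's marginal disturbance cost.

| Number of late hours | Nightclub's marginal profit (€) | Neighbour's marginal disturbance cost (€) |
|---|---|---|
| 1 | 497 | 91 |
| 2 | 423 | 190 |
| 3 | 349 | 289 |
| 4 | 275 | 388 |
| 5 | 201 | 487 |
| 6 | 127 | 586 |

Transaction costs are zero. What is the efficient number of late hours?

Bargaining reaches the level where marginal profit last exceeds marginal disturbance cost.
That holds through level 3 (349 ≥ 289) but not at 4 (275 < 388).

3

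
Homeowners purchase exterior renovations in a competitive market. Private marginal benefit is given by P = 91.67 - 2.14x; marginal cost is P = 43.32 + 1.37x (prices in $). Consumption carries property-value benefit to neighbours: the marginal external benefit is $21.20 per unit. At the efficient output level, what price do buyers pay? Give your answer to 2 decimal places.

P = $49.27

Social marginal benefit = demand + MEB = 112.87 - 2.14x.
Set SMB = MC: 112.87 - 2.14x = 43.32 + 1.37x → x* = 19.8148.
Consumer price on the demand curve at x*: 91.67 − 2.14×19.8148 = 49.2663.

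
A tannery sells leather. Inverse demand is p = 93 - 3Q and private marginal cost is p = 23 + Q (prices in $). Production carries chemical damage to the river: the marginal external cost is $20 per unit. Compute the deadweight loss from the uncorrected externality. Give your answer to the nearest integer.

DWL = $50

Market equilibrium (private): 23 + Q = 93 - 3Q → Q_m = 17.5000.
Social marginal cost = private MC + MEC = 43 + Q.
Set SMC = demand: 43 + Q = 93 - 3Q → Q* = 12.5000.
Height of the DWL triangle at Q_m is SMC(Q_m) − demand(Q_m) = MEC(Q_m) = 20.0000.
DWL = ½ × 5.0000 × 20.0000 = 50.0000.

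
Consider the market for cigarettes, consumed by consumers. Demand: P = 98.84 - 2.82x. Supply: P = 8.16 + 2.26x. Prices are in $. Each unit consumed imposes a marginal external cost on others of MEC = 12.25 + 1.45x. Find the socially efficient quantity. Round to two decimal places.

Social marginal benefit = demand − MEC = 86.59 - 4.27x.
Set SMB = MC: 86.59 - 4.27x = 8.16 + 2.26x → x* = 12.0107.

x* = 12.01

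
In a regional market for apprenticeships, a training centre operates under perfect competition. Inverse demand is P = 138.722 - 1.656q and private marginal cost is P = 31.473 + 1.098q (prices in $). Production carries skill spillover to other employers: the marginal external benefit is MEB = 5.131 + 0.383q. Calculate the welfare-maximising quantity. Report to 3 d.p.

q* = 47.398

Social marginal cost = private MC − MEB = 26.342 + 0.715q.
Set SMC = demand: 26.342 + 0.715q = 138.722 - 1.656q → q* = 47.3977.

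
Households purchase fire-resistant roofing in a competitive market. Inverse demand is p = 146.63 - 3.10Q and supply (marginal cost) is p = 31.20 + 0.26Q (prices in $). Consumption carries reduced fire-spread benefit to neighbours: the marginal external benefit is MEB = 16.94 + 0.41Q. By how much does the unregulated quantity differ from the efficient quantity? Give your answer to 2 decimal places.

10.52 units

Market equilibrium (private): 31.20 + 0.26Q = 146.63 - 3.10Q → Q_m = 34.3542.
Social marginal benefit = demand + MEB = 163.57 - 2.69Q.
Set SMB = MC: 163.57 - 2.69Q = 31.20 + 0.26Q → Q* = 44.8712.
Gap = |34.3542 − 44.8712| = 10.5170.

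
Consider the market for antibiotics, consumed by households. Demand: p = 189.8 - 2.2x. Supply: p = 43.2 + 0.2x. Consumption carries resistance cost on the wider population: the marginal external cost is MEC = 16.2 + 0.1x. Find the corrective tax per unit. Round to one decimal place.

Social marginal benefit = demand − MEC = 173.6 - 2.3x.
Set SMB = MC: 173.6 - 2.3x = 43.2 + 0.2x → x* = 52.1600.
The Pigouvian tax equals MEC at x*: 16.2 + 0.1×52.1600 = 21.4160.

tax = 21.4 per unit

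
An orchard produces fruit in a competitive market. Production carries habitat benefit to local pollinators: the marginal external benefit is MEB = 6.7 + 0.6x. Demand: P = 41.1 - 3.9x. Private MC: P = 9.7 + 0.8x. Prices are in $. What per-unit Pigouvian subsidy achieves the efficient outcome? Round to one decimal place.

subsidy = $12.3 per unit

Social marginal cost = private MC − MEB = 3.0 + 0.2x.
Set SMC = demand: 3.0 + 0.2x = 41.1 - 3.9x → x* = 9.2927.
The Pigouvian subsidy equals MEB at x*: 6.7 + 0.6×9.2927 = 12.2756.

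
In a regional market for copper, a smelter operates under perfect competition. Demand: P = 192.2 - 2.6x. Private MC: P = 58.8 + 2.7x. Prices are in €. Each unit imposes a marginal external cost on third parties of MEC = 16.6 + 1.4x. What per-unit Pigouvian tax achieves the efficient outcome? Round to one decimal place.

Social marginal cost = private MC + MEC = 75.4 + 4.1x.
Set SMC = demand: 75.4 + 4.1x = 192.2 - 2.6x → x* = 17.4328.
The Pigouvian tax equals MEC at x*: 16.6 + 1.4×17.4328 = 41.0059.

tax = €41.0 per unit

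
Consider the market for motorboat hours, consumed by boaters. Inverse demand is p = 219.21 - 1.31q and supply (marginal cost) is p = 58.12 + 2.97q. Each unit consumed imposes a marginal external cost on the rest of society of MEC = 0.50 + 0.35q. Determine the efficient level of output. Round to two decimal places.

q* = 34.68

Social marginal benefit = demand − MEC = 218.71 - 1.66q.
Set SMB = MC: 218.71 - 1.66q = 58.12 + 2.97q → q* = 34.6847.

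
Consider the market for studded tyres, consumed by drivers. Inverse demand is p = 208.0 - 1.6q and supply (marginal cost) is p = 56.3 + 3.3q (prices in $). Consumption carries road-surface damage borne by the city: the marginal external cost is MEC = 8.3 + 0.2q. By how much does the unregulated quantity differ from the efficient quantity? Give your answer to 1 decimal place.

Market equilibrium (private): 56.3 + 3.3q = 208.0 - 1.6q → q_m = 30.9592.
Social marginal benefit = demand − MEC = 199.7 - 1.8q.
Set SMB = MC: 199.7 - 1.8q = 56.3 + 3.3q → q* = 28.1176.
Gap = |30.9592 − 28.1176| = 2.8416.

2.8 units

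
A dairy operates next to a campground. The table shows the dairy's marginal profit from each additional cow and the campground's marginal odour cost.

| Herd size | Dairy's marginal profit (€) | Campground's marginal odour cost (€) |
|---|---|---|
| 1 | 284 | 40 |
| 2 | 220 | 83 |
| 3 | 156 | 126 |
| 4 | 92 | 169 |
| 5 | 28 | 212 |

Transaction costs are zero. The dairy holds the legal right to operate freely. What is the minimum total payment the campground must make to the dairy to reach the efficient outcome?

Left alone the dairy would choose level 5 (marginal profit stays positive).
Efficient level: k* = 3 (marginal profit ≥ marginal odour cost through 3).
The campground must at least cover the dairy's forgone profit from cutting 5→3: 92 + 28 = 120.

€120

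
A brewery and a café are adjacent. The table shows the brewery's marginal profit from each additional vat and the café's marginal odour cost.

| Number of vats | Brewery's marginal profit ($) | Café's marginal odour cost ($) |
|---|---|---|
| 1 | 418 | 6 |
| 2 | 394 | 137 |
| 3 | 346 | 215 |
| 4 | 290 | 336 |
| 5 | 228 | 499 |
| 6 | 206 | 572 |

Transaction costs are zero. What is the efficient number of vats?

Bargaining reaches the level where marginal profit last exceeds marginal odour cost.
That holds through level 3 (346 ≥ 215) but not at 4 (290 < 336).

3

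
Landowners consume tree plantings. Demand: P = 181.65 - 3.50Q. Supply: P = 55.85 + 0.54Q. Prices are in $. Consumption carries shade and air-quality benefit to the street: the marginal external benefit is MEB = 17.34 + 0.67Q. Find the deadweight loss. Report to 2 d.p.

DWL = $216.54

Market equilibrium (private): 55.85 + 0.54Q = 181.65 - 3.50Q → Q_m = 31.1386.
Social marginal benefit = demand + MEB = 198.99 - 2.83Q.
Set SMB = MC: 198.99 - 2.83Q = 55.85 + 0.54Q → Q* = 42.4748.
Between Q* and Q_m the wedge SMB − MC runs linearly from 0 to MEB(Q_m), so the loss is a triangle.
DWL = ½ × 11.3362 × 38.2029 = 216.5379.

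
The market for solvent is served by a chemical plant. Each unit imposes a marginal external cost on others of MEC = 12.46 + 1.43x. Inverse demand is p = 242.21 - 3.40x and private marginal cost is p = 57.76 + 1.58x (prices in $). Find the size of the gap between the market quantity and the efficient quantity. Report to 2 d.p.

Market equilibrium (private): 57.76 + 1.58x = 242.21 - 3.40x → x_m = 37.0382.
Social marginal cost = private MC + MEC = 70.22 + 3.01x.
Set SMC = demand: 70.22 + 3.01x = 242.21 - 3.40x → x* = 26.8315.
Gap = |37.0382 − 26.8315| = 10.2067.

10.21 units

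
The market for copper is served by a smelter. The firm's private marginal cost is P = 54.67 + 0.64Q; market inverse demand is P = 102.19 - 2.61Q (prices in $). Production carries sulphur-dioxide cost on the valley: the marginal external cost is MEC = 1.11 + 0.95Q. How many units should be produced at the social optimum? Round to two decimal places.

Q* = 11.05

Social marginal cost = private MC + MEC = 55.78 + 1.59Q.
Set SMC = demand: 55.78 + 1.59Q = 102.19 - 2.61Q → Q* = 11.0500.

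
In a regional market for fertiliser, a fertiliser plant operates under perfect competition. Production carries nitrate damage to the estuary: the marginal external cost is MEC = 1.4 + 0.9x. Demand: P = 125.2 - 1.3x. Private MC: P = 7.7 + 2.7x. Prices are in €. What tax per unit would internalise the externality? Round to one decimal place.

tax = €22.7 per unit

Social marginal cost = private MC + MEC = 9.1 + 3.6x.
Set SMC = demand: 9.1 + 3.6x = 125.2 - 1.3x → x* = 23.6939.
The Pigouvian tax equals MEC at x*: 1.4 + 0.9×23.6939 = 22.7245.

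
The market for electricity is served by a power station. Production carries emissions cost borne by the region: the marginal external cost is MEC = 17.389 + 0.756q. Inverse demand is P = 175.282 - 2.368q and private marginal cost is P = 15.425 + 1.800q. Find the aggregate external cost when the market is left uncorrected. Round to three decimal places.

1222.959

Market equilibrium (private): 15.425 + 1.800q = 175.282 - 2.368q → q_m = 38.3534.
Total external cost = ∫₀^{q_m} (17.389 + 0.756q) dq = 17.389×38.3534 + ½×0.756×38.3534² = 1222.9590.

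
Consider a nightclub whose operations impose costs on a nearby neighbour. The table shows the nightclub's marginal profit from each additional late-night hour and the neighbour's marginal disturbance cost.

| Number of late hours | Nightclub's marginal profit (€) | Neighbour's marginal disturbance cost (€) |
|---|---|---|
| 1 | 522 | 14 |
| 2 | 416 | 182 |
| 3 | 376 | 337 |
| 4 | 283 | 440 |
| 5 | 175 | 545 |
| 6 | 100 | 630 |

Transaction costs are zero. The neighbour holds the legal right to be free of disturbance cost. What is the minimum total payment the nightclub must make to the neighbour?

Efficient level: marginal profit ≥ marginal disturbance cost through level 3, so k* = 3.
With the neighbour holding the right, the nightclub must at least compensate total damage at k*: 14 + 182 + 337 = 533.

€533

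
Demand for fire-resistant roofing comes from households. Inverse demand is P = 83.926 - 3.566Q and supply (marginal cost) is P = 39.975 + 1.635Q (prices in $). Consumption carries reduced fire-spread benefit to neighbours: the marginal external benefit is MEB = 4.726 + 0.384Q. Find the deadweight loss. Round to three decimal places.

DWL = $6.595

Market equilibrium (private): 39.975 + 1.635Q = 83.926 - 3.566Q → Q_m = 8.4505.
Social marginal benefit = demand + MEB = 88.652 - 3.182Q.
Set SMB = MC: 88.652 - 3.182Q = 39.975 + 1.635Q → Q* = 10.1053.
The welfare-loss triangle has base |Q_m − Q*| and height MEB(Q_m) (the vertical gap between SMB and MC is zero at Q* and MEB at Q_m).
DWL = ½ × 1.6548 × 7.9710 = 6.5952.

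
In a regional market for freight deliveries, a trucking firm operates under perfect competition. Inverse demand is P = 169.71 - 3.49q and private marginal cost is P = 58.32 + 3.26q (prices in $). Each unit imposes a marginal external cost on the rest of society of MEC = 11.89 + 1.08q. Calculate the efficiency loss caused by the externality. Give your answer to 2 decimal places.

Market equilibrium (private): 58.32 + 3.26q = 169.71 - 3.49q → q_m = 16.5022.
Social marginal cost = private MC + MEC = 70.21 + 4.34q.
Set SMC = demand: 70.21 + 4.34q = 169.71 - 3.49q → q* = 12.7075.
Height of the DWL triangle at q_m is SMC(q_m) − demand(q_m) = MEC(q_m) = 29.7124.
DWL = ½ × 3.7947 × 29.7124 = 56.3748.

DWL = $56.37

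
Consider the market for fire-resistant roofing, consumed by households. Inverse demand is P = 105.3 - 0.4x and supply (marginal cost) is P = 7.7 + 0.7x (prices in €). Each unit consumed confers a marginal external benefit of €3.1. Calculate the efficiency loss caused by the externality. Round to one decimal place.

DWL = €4.4

Market equilibrium (private): 7.7 + 0.7x = 105.3 - 0.4x → x_m = 88.7273.
Social marginal benefit = demand + MEB = 108.4 - 0.4x.
Set SMB = MC: 108.4 - 0.4x = 7.7 + 0.7x → x* = 91.5455.
The welfare-loss triangle has base |x_m − x*| and height MEB(x_m) (the vertical gap between SMB and MC is zero at x* and MEB at x_m).
DWL = ½ × 2.8182 × 3.1000 = 4.3682.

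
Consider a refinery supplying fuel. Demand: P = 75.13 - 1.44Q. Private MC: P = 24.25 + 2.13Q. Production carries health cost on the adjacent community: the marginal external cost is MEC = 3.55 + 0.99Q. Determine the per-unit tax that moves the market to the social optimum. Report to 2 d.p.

tax = 13.83 per unit

Social marginal cost = private MC + MEC = 27.80 + 3.12Q.
Set SMC = demand: 27.80 + 3.12Q = 75.13 - 1.44Q → Q* = 10.3794.
The Pigouvian tax equals MEC at Q*: 3.55 + 0.99×10.3794 = 13.8256.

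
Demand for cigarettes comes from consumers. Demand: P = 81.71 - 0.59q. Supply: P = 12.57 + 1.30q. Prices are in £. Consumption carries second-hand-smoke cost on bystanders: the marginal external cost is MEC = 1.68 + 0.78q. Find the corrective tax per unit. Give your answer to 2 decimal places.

tax = £21.39 per unit

Social marginal benefit = demand − MEC = 80.03 - 1.37q.
Set SMB = MC: 80.03 - 1.37q = 12.57 + 1.30q → q* = 25.2659.
The Pigouvian tax equals MEC at q*: 1.68 + 0.78×25.2659 = 21.3874.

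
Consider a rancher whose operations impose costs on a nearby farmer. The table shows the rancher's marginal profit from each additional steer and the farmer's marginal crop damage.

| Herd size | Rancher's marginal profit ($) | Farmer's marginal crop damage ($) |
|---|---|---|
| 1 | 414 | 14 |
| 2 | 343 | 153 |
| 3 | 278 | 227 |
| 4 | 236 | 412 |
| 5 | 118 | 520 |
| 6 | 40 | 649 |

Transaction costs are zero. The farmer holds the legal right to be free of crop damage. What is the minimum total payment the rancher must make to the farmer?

$394

Efficient level: marginal profit ≥ marginal crop damage through level 3, so k* = 3.
With the farmer holding the right, the rancher must at least compensate total damage at k*: 14 + 153 + 227 = 394.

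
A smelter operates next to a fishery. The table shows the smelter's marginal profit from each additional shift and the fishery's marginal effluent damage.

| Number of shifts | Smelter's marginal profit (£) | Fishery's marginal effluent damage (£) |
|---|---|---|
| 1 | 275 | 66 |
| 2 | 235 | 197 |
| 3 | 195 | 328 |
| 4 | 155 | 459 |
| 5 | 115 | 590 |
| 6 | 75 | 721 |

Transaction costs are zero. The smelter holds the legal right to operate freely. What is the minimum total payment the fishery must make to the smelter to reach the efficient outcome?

Left alone the smelter would choose level 6 (marginal profit stays positive).
Efficient level: k* = 2 (marginal profit ≥ marginal effluent damage through 2).
The fishery must at least cover the smelter's forgone profit from cutting 6→2: 195 + 155 + 115 + 75 = 540.

£540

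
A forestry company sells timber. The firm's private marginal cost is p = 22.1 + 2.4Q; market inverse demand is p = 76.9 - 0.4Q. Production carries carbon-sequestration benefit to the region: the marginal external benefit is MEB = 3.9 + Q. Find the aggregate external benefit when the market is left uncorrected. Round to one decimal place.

267.8

Market equilibrium (private): 22.1 + 2.4Q = 76.9 - 0.4Q → Q_m = 19.5714.
Total external benefit = ∫₀^{Q_m} (3.9 + 1.0Q) dQ = 3.9×19.5714 + ½×1.0×19.5714² = 267.8483.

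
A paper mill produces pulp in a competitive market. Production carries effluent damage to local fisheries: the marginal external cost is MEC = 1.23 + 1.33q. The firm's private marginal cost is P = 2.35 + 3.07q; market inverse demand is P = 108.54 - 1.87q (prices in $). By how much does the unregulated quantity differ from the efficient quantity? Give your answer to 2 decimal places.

4.76 units

Market equilibrium (private): 2.35 + 3.07q = 108.54 - 1.87q → q_m = 21.4960.
Social marginal cost = private MC + MEC = 3.58 + 4.40q.
Set SMC = demand: 3.58 + 4.40q = 108.54 - 1.87q → q* = 16.7400.
Gap = |21.4960 − 16.7400| = 4.7560.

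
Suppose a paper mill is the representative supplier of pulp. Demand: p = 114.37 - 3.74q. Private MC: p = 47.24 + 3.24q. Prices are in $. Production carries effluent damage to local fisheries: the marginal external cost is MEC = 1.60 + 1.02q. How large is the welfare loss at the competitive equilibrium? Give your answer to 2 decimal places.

DWL = $8.14

Market equilibrium (private): 47.24 + 3.24q = 114.37 - 3.74q → q_m = 9.6175.
Social marginal cost = private MC + MEC = 48.84 + 4.26q.
Set SMC = demand: 48.84 + 4.26q = 114.37 - 3.74q → q* = 8.1913.
The welfare-loss triangle has base |q_m − q*| and height MEC(q_m) (the vertical gap between SMC and demand is zero at q* and MEC at q_m).
DWL = ½ × 1.4262 × 11.4098 = 8.1363.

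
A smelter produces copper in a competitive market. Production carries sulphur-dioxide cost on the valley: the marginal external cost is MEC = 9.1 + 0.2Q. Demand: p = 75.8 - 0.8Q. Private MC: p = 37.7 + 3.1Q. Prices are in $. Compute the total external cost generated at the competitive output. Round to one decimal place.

$98.4

Market equilibrium (private): 37.7 + 3.1Q = 75.8 - 0.8Q → Q_m = 9.7692.
Total external cost = ∫₀^{Q_m} (9.1 + 0.2Q) dQ = 9.1×9.7692 + ½×0.2×9.7692² = 98.4434.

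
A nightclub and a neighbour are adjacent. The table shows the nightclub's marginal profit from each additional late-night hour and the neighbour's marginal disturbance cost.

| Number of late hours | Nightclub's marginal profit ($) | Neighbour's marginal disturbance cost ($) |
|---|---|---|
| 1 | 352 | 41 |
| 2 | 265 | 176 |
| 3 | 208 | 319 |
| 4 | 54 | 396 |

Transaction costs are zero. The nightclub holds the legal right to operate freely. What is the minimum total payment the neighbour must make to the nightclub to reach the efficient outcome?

$262

Left alone the nightclub would choose level 4 (marginal profit stays positive).
Efficient level: k* = 2 (marginal profit ≥ marginal disturbance cost through 2).
The neighbour must at least cover the nightclub's forgone profit from cutting 4→2: 208 + 54 = 262.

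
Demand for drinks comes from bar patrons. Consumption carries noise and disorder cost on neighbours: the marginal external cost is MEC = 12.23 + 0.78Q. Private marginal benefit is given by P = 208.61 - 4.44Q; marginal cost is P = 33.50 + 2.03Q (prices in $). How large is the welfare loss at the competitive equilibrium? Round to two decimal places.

Market equilibrium (private): 33.50 + 2.03Q = 208.61 - 4.44Q → Q_m = 27.0649.
Social marginal benefit = demand − MEC = 196.38 - 5.22Q.
Set SMB = MC: 196.38 - 5.22Q = 33.50 + 2.03Q → Q* = 22.4662.
Between Q* and Q_m the wedge MC − SMB runs linearly from 0 to MEC(Q_m), so the loss is a triangle.
DWL = ½ × 4.5987 × 33.3406 = 76.6617.

DWL = $76.66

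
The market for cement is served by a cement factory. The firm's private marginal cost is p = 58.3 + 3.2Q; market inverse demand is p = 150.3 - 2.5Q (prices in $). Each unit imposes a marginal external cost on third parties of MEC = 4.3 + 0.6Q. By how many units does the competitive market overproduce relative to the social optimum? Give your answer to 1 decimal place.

Market equilibrium (private): 58.3 + 3.2Q = 150.3 - 2.5Q → Q_m = 16.1404.
Social marginal cost = private MC + MEC = 62.6 + 3.8Q.
Set SMC = demand: 62.6 + 3.8Q = 150.3 - 2.5Q → Q* = 13.9206.
Gap = |16.1404 − 13.9206| = 2.2198.

2.2 units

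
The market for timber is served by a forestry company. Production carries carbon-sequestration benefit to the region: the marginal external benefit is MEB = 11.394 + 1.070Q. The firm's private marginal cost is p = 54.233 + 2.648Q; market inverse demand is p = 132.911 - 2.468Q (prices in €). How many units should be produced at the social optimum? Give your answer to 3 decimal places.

Social marginal cost = private MC − MEB = 42.839 + 1.578Q.
Set SMC = demand: 42.839 + 1.578Q = 132.911 - 2.468Q → Q* = 22.2620.

Q* = 22.262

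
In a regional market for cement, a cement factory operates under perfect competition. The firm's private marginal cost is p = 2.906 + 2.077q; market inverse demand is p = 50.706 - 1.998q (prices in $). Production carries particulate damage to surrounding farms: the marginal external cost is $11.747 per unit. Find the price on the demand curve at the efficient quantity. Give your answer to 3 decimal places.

Social marginal cost = private MC + MEC = 14.653 + 2.077q.
Set SMC = demand: 14.653 + 2.077q = 50.706 - 1.998q → q* = 8.8474.
Consumer price on the demand curve at q*: 50.706 − 1.998×8.8474 = 33.0289.

P = $33.029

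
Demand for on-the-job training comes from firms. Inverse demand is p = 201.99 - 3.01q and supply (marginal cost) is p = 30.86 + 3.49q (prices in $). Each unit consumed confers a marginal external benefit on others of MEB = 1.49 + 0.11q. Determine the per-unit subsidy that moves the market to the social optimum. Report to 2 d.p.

Social marginal benefit = demand + MEB = 203.48 - 2.90q.
Set SMB = MC: 203.48 - 2.90q = 30.86 + 3.49q → q* = 27.0141.
The Pigouvian subsidy equals MEB at q*: 1.49 + 0.11×27.0141 = 4.4616.

subsidy = $4.46 per unit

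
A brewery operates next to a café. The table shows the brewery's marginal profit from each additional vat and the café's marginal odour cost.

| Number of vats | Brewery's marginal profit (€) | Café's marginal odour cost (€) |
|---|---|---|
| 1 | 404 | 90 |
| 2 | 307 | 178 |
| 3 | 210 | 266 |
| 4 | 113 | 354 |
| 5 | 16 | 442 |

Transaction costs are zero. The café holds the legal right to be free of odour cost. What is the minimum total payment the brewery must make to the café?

Efficient level: marginal profit ≥ marginal odour cost through level 2, so k* = 2.
With the café holding the right, the brewery must at least compensate total damage at k*: 90 + 178 = 268.

€268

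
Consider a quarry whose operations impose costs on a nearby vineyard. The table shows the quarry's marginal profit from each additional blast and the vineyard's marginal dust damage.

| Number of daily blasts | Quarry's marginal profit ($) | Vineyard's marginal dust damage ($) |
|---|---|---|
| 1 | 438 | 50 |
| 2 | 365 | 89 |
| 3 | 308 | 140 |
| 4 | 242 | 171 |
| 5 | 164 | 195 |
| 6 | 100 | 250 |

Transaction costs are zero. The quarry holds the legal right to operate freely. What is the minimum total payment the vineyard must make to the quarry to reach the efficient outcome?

$264

Left alone the quarry would choose level 6 (marginal profit stays positive).
Efficient level: k* = 4 (marginal profit ≥ marginal dust damage through 4).
The vineyard must at least cover the quarry's forgone profit from cutting 6→4: 164 + 100 = 264.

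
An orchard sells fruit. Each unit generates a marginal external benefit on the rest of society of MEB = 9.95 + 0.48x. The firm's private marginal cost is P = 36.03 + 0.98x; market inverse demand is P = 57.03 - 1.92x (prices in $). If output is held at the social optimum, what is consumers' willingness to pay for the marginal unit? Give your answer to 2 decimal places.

P = $32.47

Social marginal cost = private MC − MEB = 26.08 + 0.50x.
Set SMC = demand: 26.08 + 0.50x = 57.03 - 1.92x → x* = 12.7893.
Consumer price on the demand curve at x*: 57.03 − 1.92×12.7893 = 32.4745.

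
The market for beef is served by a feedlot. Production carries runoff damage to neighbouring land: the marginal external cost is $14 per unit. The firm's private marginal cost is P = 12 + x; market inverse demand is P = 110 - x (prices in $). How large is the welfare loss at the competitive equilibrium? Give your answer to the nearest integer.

Market equilibrium (private): 12 + x = 110 - x → x_m = 49.0000.
Social marginal cost = private MC + MEC = 26 + x.
Set SMC = demand: 26 + x = 110 - x → x* = 42.0000.
The loss is the area between SMC and demand from x* to x_m; with linear curves that's a triangle of height MEC(x_m).
DWL = ½ × 7.0000 × 14.0000 = 49.0000.

DWL = $49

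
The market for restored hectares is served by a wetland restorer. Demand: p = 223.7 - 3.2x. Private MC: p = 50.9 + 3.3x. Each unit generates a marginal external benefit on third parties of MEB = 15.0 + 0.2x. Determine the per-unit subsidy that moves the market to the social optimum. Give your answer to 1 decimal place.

Social marginal cost = private MC − MEB = 35.9 + 3.1x.
Set SMC = demand: 35.9 + 3.1x = 223.7 - 3.2x → x* = 29.8095.
The Pigouvian subsidy equals MEB at x*: 15.0 + 0.2×29.8095 = 20.9619.

subsidy = 21.0 per unit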